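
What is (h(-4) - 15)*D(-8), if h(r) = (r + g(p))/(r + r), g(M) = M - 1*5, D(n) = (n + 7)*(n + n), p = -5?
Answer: -212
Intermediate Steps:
D(n) = 2*n*(7 + n) (D(n) = (7 + n)*(2*n) = 2*n*(7 + n))
g(M) = -5 + M (g(M) = M - 5 = -5 + M)
h(r) = (-10 + r)/(2*r) (h(r) = (r + (-5 - 5))/(r + r) = (r - 10)/((2*r)) = (-10 + r)*(1/(2*r)) = (-10 + r)/(2*r))
(h(-4) - 15)*D(-8) = ((½)*(-10 - 4)/(-4) - 15)*(2*(-8)*(7 - 8)) = ((½)*(-¼)*(-14) - 15)*(2*(-8)*(-1)) = (7/4 - 15)*16 = -53/4*16 = -212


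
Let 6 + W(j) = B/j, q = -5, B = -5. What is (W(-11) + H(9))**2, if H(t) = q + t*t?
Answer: 600625/121 ≈ 4963.8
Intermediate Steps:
H(t) = -5 + t**2 (H(t) = -5 + t*t = -5 + t**2)
W(j) = -6 - 5/j
(W(-11) + H(9))**2 = ((-6 - 5/(-11)) + (-5 + 9**2))**2 = ((-6 - 5*(-1/11)) + (-5 + 81))**2 = ((-6 + 5/11) + 76)**2 = (-61/11 + 76)**2 = (775/11)**2 = 600625/121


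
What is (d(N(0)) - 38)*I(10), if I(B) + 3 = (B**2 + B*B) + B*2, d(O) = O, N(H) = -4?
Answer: -9114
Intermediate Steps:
I(B) = -3 + 2*B + 2*B**2 (I(B) = -3 + ((B**2 + B*B) + B*2) = -3 + ((B**2 + B**2) + 2*B) = -3 + (2*B**2 + 2*B) = -3 + (2*B + 2*B**2) = -3 + 2*B + 2*B**2)
(d(N(0)) - 38)*I(10) = (-4 - 38)*(-3 + 2*10 + 2*10**2) = -42*(-3 + 20 + 2*100) = -42*(-3 + 20 + 200) = -42*217 = -9114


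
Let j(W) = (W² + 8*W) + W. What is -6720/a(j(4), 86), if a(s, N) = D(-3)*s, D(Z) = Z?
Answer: 560/13 ≈ 43.077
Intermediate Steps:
j(W) = W² + 9*W
a(s, N) = -3*s
-6720/a(j(4), 86) = -6720*(-1/(12*(9 + 4))) = -6720/((-12*13)) = -6720/((-3*52)) = -6720/(-156) = -6720*(-1/156) = 560/13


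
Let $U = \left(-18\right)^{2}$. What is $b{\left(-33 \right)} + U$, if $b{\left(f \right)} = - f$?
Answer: $357$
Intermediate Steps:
$U = 324$
$b{\left(-33 \right)} + U = \left(-1\right) \left(-33\right) + 324 = 33 + 324 = 357$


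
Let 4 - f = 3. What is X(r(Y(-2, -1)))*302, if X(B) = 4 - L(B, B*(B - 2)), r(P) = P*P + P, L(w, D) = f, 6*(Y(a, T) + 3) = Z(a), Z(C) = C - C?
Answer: 906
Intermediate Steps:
Z(C) = 0
Y(a, T) = -3 (Y(a, T) = -3 + (1/6)*0 = -3 + 0 = -3)
f = 1 (f = 4 - 1*3 = 4 - 3 = 1)
L(w, D) = 1
r(P) = P + P**2 (r(P) = P**2 + P = P + P**2)
X(B) = 3 (X(B) = 4 - 1*1 = 4 - 1 = 3)
X(r(Y(-2, -1)))*302 = 3*302 = 906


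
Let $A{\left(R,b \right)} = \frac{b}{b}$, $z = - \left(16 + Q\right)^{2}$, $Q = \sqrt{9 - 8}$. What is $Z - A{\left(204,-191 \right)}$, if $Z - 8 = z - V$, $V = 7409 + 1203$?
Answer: $-8894$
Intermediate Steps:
$V = 8612$
$Q = 1$ ($Q = \sqrt{1} = 1$)
$z = -289$ ($z = - \left(16 + 1\right)^{2} = - 17^{2} = \left(-1\right) 289 = -289$)
$A{\left(R,b \right)} = 1$
$Z = -8893$ ($Z = 8 - 8901 = -8893$)
$Z - A{\left(204,-191 \right)} = -8893 - 1 = -8894$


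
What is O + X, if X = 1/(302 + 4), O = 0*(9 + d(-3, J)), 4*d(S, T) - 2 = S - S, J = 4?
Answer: 1/306 ≈ 0.0032680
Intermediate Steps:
d(S, T) = ½ (d(S, T) = ½ + (S - S)/4 = ½ + (¼)*0 = ½ + 0 = ½)
O = 0 (O = 0*(9 + ½) = 0*(19/2) = 0)
X = 1/306 ≈ 0.0032680
O + X = 0 + 1/306 = 1/306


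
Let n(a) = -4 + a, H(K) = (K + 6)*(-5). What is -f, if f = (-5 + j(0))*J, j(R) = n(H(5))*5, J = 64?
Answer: 19200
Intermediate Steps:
H(K) = -30 - 5*K (H(K) = (6 + K)*(-5) = -30 - 5*K)
j(R) = -295 (j(R) = (-4 + (-30 - 5*5))*5 = (-4 + (-30 - 25))*5 = (-4 - 55)*5 = -59*5 = -295)
f = -19200 (f = (-5 - 295)*64 = -300*64 = -19200)
-f = -1*(-19200) = 19200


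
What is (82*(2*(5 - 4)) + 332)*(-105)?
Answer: -52080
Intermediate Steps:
(82*(2*(5 - 4)) + 332)*(-105) = (82*(2*1) + 332)*(-105) = (82*2 + 332)*(-105) = (164 + 332)*(-105) = 496*(-105) = -52080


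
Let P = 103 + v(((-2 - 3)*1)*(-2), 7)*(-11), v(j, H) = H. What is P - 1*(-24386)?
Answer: 24412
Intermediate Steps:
P = 26 (P = 103 + 7*(-11) = 103 - 77 = 26)
P - 1*(-24386) = 26 - 1*(-24386) = 26 + 24386 = 24412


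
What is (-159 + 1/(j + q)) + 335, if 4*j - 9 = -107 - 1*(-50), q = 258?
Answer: 43297/246 ≈ 176.00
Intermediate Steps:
j = -12 (j = 9/4 + (-107 - 1*(-50))/4 = 9/4 + (-107 + 50)/4 = 9/4 + (¼)*(-57) = 9/4 - 57/4 = -12)
(-159 + 1/(j + q)) + 335 = (-159 + 1/(-12 + 258)) + 335 = (-159 + 1/246) + 335 = -39113/246 + 335 = 43297/246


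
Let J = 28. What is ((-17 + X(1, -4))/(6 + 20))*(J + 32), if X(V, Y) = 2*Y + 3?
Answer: -660/13 ≈ -50.769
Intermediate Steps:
X(V, Y) = 3 + 2*Y
((-17 + X(1, -4))/(6 + 20))*(J + 32) = ((-17 + (3 + 2*(-4)))/(6 + 20))*(28 + 32) = ((-17 + (3 - 8))/26)*60 = ((-17 - 5)*(1/26))*60 = -22*1/26*60 = -11/13*60 = -660/13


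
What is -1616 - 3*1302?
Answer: -5522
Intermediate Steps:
-1616 - 3*1302 = -1616 - 1*3906 = -1616 - 3906 = -5522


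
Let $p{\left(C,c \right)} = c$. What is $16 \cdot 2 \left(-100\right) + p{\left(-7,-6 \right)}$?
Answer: $-3206$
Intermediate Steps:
$16 \cdot 2 \left(-100\right) + p{\left(-7,-6 \right)} = 16 \cdot 2 \left(-100\right) - 6 = 32 \left(-100\right) - 6 = -3200 - 6 = -3206$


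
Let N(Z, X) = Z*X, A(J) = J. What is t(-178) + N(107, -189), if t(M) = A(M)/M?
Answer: -20222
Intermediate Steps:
N(Z, X) = X*Z
t(M) = 1 (t(M) = M/M = 1)
t(-178) + N(107, -189) = 1 - 189*107 = 1 - 20223 = -20222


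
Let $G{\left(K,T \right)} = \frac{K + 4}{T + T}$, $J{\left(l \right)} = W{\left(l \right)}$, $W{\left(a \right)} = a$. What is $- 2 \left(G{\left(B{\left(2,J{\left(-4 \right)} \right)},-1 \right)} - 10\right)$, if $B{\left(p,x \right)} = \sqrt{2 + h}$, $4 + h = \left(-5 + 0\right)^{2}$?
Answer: $24 + \sqrt{23} \approx 28.796$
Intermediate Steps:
$h = 21$ ($h = -4 + \left(-5 + 0\right)^{2} = -4 + \left(-5\right)^{2} = -4 + 25 = 21$)
$J{\left(l \right)} = l$
$B{\left(p,x \right)} = \sqrt{23}$ ($B{\left(p,x \right)} = \sqrt{2 + 21} = \sqrt{23}$)
$G{\left(K,T \right)} = \frac{4 + K}{2 T}$
$- 2 \left(G{\left(B{\left(2,J{\left(-4 \right)} \right)},-1 \right)} - 10\right) = - 2 \left(\frac{4 + \sqrt{23}}{2 \left(-1\right)} - 10\right) = - 2 \left(\frac{1}{2} \left(-1\right) \left(4 + \sqrt{23}\right) - 10\right) = - 2 \left(\left(-2 - \frac{\sqrt{23}}{2}\right) - 10\right) = - 2 \left(-12 - \frac{\sqrt{23}}{2}\right) = 24 + \sqrt{23}$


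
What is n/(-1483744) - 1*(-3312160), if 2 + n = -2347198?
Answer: 153574996070/46367 ≈ 3.3122e+6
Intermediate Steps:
n = -2347200 (n = -2 - 2347198 = -2347200)
n/(-1483744) - 1*(-3312160) = -2347200/(-1483744) - 1*(-3312160) = -2347200*(-1/1483744) + 3312160 = 73350/46367 + 3312160 = 153574996070/46367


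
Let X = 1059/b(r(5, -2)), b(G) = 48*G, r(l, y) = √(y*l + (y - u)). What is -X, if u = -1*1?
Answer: 353*I*√11/176 ≈ 6.6521*I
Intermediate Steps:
u = -1
r(l, y) = √(1 + y + l*y) (r(l, y) = √(y*l + (y - 1*(-1))) = √(l*y + (y + 1)) = √(l*y + (1 + y)) = √(1 + y + l*y))
X = -353*I*√11/176 (X = 1059/((48*√(1 - 2 + 5*(-2)))) = 1059/((48*√(1 - 2 - 10))) = 1059/((48*√(-11))) = 1059/((48*(I*√11))) = 1059/((48*I*√11)) = 1059*(-I*√11/528) = -353*I*√11/176 ≈ -6.6521*I)
-X = -(-353)*I*√11/176 = 353*I*√11/176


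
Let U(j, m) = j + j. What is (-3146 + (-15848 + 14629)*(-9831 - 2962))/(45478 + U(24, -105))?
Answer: 15591521/45526 ≈ 342.48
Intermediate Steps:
U(j, m) = 2*j
(-3146 + (-15848 + 14629)*(-9831 - 2962))/(45478 + U(24, -105)) = (-3146 + (-15848 + 14629)*(-9831 - 2962))/(45478 + 2*24) = (-3146 - 1219*(-12793))/(45478 + 48) = (-3146 + 15594667)/45526 = 15591521*(1/45526) = 15591521/45526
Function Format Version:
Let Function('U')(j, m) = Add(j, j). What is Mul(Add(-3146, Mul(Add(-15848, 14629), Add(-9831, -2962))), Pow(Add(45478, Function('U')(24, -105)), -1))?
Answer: Rational(15591521, 45526) ≈ 342.48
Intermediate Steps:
Function('U')(j, m) = Mul(2, j)
Mul(Add(-3146, Mul(Add(-15848, 14629), Add(-9831, -2962))), Pow(Add(45478, Function('U')(24, -105)), -1)) = Mul(Add(-3146, Mul(Add(-15848, 14629), Add(-9831, -2962))), Pow(Add(45478, Mul(2, 24)), -1)) = Mul(Add(-3146, Mul(-1219, -12793)), Pow(Add(45478, 48), -1)) = Mul(Add(-3146, 15594667), Pow(45526, -1)) = Mul(15591521, Rational(1, 45526)) = Rational(15591521, 45526)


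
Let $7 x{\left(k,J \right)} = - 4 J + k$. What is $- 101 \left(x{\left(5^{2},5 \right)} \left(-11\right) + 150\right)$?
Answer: $- \frac{100495}{7} \approx -14356.0$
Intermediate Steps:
$x{\left(k,J \right)} = - \frac{4 J}{7} + \frac{k}{7}$ ($x{\left(k,J \right)} = \frac{- 4 J + k}{7} = \frac{k - 4 J}{7} = - \frac{4 J}{7} + \frac{k}{7}$)
$- 101 \left(x{\left(5^{2},5 \right)} \left(-11\right) + 150\right) = - 101 \left(\left(\left(- \frac{4}{7}\right) 5 + \frac{5^{2}}{7}\right) \left(-11\right) + 150\right) = - 101 \left(\left(- \frac{20}{7} + \frac{1}{7} \cdot 25\right) \left(-11\right) + 150\right) = - 101 \left(\left(- \frac{20}{7} + \frac{25}{7}\right) \left(-11\right) + 150\right) = - 101 \left(\frac{5}{7} \left(-11\right) + 150\right) = - 101 \left(- \frac{55}{7} + 150\right) = \left(-101\right) \frac{995}{7} = - \frac{100495}{7}$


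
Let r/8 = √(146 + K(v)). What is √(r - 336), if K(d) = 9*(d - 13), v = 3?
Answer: 4*√(-21 + √14) ≈ 16.617*I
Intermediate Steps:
K(d) = -117 + 9*d (K(d) = 9*(-13 + d) = -117 + 9*d)
r = 16*√14 (r = 8*√(146 + (-117 + 9*3)) = 8*√(146 + (-117 + 27)) = 8*√(146 - 90) = 8*√56 = 8*(2*√14) = 16*√14 ≈ 59.867)
√(r - 336) = √(16*√14 - 336) = √(-336 + 16*√14)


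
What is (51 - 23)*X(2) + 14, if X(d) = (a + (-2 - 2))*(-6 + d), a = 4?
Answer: 14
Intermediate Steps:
X(d) = 0 (X(d) = (4 + (-2 - 2))*(-6 + d) = (4 - 4)*(-6 + d) = 0*(-6 + d) = 0)
(51 - 23)*X(2) + 14 = (51 - 23)*0 + 14 = 28*0 + 14 = 0 + 14 = 14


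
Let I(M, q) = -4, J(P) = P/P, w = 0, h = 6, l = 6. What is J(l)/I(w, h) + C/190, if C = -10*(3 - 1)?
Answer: -27/76 ≈ -0.35526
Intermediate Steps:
C = -20 (C = -10*2 = -20)
J(P) = 1
J(l)/I(w, h) + C/190 = 1/(-4) - 20/190 = 1*(-1/4) - 20*1/190 = -1/4 - 2/19 = -27/76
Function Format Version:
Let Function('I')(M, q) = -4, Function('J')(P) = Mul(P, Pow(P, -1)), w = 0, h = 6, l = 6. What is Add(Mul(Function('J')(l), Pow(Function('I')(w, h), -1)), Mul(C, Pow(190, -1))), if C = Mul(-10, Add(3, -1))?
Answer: Rational(-27, 76) ≈ -0.35526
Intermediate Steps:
C = -20 (C = Mul(-10, 2) = -20)
Function('J')(P) = 1
Add(Mul(Function('J')(l), Pow(Function('I')(w, h), -1)), Mul(C, Pow(190, -1))) = Add(Mul(1, Pow(-4, -1)), Mul(-20, Pow(190, -1))) = Add(Mul(1, Rational(-1, 4)), Mul(-20, Rational(1, 190))) = Add(Rational(-1, 4), Rational(-2, 19)) = Rational(-27, 76)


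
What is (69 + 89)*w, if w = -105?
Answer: -16590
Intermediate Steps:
(69 + 89)*w = (69 + 89)*(-105) = 158*(-105) = -16590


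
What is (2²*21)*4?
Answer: 336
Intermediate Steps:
(2²*21)*4 = (4*21)*4 = 84*4 = 336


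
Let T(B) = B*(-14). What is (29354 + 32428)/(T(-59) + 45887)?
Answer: 20594/15571 ≈ 1.3226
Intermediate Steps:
T(B) = -14*B
(29354 + 32428)/(T(-59) + 45887) = (29354 + 32428)/(-14*(-59) + 45887) = 61782/(826 + 45887) = 61782/46713 = 61782*(1/46713) = 20594/15571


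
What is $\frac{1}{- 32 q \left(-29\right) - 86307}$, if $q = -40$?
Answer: $- \frac{1}{123427} \approx -8.102 \cdot 10^{-6}$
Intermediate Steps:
$\frac{1}{- 32 q \left(-29\right) - 86307} = \frac{1}{\left(-32\right) \left(-40\right) \left(-29\right) - 86307} = \frac{1}{1280 \left(-29\right) - 86307} = \frac{1}{-37120 - 86307} = \frac{1}{-123427} = - \frac{1}{123427}$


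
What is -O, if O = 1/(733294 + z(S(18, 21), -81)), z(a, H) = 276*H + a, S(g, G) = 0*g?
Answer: -1/710938 ≈ -1.4066e-6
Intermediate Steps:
S(g, G) = 0
z(a, H) = a + 276*H
O = 1/710938 (O = 1/(733294 + (0 + 276*(-81))) = 1/(733294 + (0 - 22356)) = 1/(733294 - 22356) = 1/710938 ≈ 1.4066e-6)
-O = -1*1/710938 = -1/710938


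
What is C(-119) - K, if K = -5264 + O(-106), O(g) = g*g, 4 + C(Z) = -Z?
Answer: -5857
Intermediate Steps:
C(Z) = -4 - Z
O(g) = g²
K = 5972 (K = -5264 + (-106)² = -5264 + 11236 = 5972)
C(-119) - K = (-4 - 1*(-119)) - 1*5972 = (-4 + 119) - 5972 = 115 - 5972 = -5857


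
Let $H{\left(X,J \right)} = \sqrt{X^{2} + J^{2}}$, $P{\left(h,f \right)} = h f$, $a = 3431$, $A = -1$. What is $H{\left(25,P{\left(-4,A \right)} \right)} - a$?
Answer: $-3431 + \sqrt{641} \approx -3405.7$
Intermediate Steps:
$P{\left(h,f \right)} = f h$
$H{\left(X,J \right)} = \sqrt{J^{2} + X^{2}}$
$H{\left(25,P{\left(-4,A \right)} \right)} - a = \sqrt{\left(\left(-1\right) \left(-4\right)\right)^{2} + 25^{2}} - 3431 = \sqrt{4^{2} + 625} - 3431 = \sqrt{16 + 625} - 3431 = \sqrt{641} - 3431 = -3431 + \sqrt{641}$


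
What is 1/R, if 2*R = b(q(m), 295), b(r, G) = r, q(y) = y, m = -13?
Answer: -2/13 ≈ -0.15385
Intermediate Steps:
R = -13/2 (R = (½)*(-13) = -13/2 ≈ -6.5000)
1/R = 1/(-13/2) = -2/13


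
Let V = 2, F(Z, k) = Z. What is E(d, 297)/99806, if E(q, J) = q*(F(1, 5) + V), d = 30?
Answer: 45/49903 ≈ 0.00090175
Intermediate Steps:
E(q, J) = 3*q (E(q, J) = q*(1 + 2) = q*3 = 3*q)
E(d, 297)/99806 = (3*30)/99806 = 90*(1/99806) = 45/49903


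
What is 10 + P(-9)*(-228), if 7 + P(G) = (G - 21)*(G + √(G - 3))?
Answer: -59954 + 13680*I*√3 ≈ -59954.0 + 23694.0*I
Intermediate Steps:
P(G) = -7 + (-21 + G)*(G + √(-3 + G)) (P(G) = -7 + (G - 21)*(G + √(G - 3)) = -7 + (-21 + G)*(G + √(-3 + G)))
10 + P(-9)*(-228) = 10 + (-7 + (-9)² - 21*(-9) - 21*√(-3 - 9) - 9*√(-3 - 9))*(-228) = 10 + (-7 + 81 + 189 - 42*I*√3 - 18*I*√3)*(-228) = 10 + (263 - 60*I*√3)*(-228) = 10 + (-59964 + 13680*I*√3) = -59954 + 13680*I*√3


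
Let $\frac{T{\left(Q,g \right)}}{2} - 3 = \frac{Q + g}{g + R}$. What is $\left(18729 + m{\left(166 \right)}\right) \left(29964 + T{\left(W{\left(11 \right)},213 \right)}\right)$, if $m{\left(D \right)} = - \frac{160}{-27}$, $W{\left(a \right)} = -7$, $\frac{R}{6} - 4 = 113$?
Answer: $\frac{13871713366966}{24705} \approx 5.6149 \cdot 10^{8}$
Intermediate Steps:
$R = 702$ ($R = 24 + 6 \cdot 113 = 24 + 678 = 702$)
$m{\left(D \right)} = \frac{160}{27}$ ($m{\left(D \right)} = \left(-160\right) \left(- \frac{1}{27}\right) = \frac{160}{27}$)
$T{\left(Q,g \right)} = 6 + \frac{2 \left(Q + g\right)}{702 + g}$ ($T{\left(Q,g \right)} = 6 + 2 \frac{Q + g}{g + 702} = 6 + 2 \frac{Q + g}{702 + g} = 6 + \frac{2 \left(Q + g\right)}{702 + g}$)
$\left(18729 + m{\left(166 \right)}\right) \left(29964 + T{\left(W{\left(11 \right)},213 \right)}\right) = \left(18729 + \frac{160}{27}\right) \left(29964 + \frac{2 \left(2106 - 7 + 4 \cdot 213\right)}{702 + 213}\right) = \frac{505843 \left(29964 + \frac{2 \left(2106 - 7 + 852\right)}{915}\right)}{27} = \frac{505843 \left(29964 + 2 \cdot \frac{1}{915} \cdot 2951\right)}{27} = \frac{505843 \left(29964 + \frac{5902}{915}\right)}{27} = \frac{505843}{27} \cdot \frac{27422962}{915} = \frac{13871713366966}{24705}$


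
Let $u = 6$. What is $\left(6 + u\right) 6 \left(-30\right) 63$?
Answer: $-136080$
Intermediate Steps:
$\left(6 + u\right) 6 \left(-30\right) 63 = \left(6 + 6\right) 6 \left(-30\right) 63 = 12 \cdot 6 \left(-30\right) 63 = 72 \left(-30\right) 63 = \left(-2160\right) 63 = -136080$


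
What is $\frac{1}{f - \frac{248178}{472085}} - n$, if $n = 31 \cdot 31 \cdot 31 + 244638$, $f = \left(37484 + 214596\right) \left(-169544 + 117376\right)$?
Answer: $- \frac{1703698660178098762047}{6208158249230578} \approx -2.7443 \cdot 10^{5}$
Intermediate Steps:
$f = -13150509440$ ($f = 252080 \left(-52168\right) = -13150509440$)
$n = 274429$ ($n = 961 \cdot 31 + 244638 = 29791 + 244638 = 274429$)
$\frac{1}{f - \frac{248178}{472085}} - n = \frac{1}{-13150509440 - \frac{248178}{472085}} - 274429 = \frac{1}{- \frac{6208158249230578}{472085}} - 274429 = - \frac{472085}{6208158249230578} - 274429 = - \frac{1703698660178098762047}{6208158249230578}$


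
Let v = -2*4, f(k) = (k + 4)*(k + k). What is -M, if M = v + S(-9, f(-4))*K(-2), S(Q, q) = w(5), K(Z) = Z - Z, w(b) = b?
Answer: 8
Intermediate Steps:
K(Z) = 0
f(k) = 2*k*(4 + k) (f(k) = (4 + k)*(2*k) = 2*k*(4 + k))
S(Q, q) = 5
v = -8
M = -8 (M = -8 + 5*0 = -8 + 0 = -8)
-M = -1*(-8) = 8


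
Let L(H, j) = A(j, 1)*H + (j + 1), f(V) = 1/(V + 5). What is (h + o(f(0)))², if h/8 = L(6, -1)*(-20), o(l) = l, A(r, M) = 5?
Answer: 575952001/25 ≈ 2.3038e+7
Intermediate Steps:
f(V) = 1/(5 + V)
L(H, j) = 1 + j + 5*H (L(H, j) = 5*H + (j + 1) = 5*H + (1 + j) = 1 + j + 5*H)
h = -4800 (h = 8*((1 - 1 + 5*6)*(-20)) = 8*((1 - 1 + 30)*(-20)) = 8*(30*(-20)) = 8*(-600) = -4800)
(h + o(f(0)))² = (-4800 + 1/(5 + 0))² = (-4800 + 1/5)² = (-4800 + ⅕)² = (-23999/5)² = 575952001/25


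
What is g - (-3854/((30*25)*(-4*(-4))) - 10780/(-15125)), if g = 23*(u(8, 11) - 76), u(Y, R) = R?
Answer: -98695843/66000 ≈ -1495.4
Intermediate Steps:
g = -1495 (g = 23*(11 - 76) = 23*(-65) = -1495)
g - (-3854/((30*25)*(-4*(-4))) - 10780/(-15125)) = -1495 - (-3854/((30*25)*(-4*(-4))) - 10780/(-15125)) = -1495 - (-3854/(750*16) - 10780*(-1/15125)) = -1495 - (-3854/12000 + 196/275) = -1495 - (-3854*1/12000 + 196/275) = -1495 - (-1927/6000 + 196/275) = -1495 - 1*25843/66000 = -1495 - 25843/66000 = -98695843/66000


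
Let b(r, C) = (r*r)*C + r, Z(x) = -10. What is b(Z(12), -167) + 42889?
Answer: 26179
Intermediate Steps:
b(r, C) = r + C*r**2 (b(r, C) = r**2*C + r = C*r**2 + r = r + C*r**2)
b(Z(12), -167) + 42889 = -10*(1 - 167*(-10)) + 42889 = -10*(1 + 1670) + 42889 = -10*1671 + 42889 = -16710 + 42889 = 26179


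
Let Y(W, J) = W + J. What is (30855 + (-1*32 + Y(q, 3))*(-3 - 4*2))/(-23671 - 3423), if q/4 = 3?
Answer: -15521/13547 ≈ -1.1457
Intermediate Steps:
q = 12 (q = 4*3 = 12)
Y(W, J) = J + W
(30855 + (-1*32 + Y(q, 3))*(-3 - 4*2))/(-23671 - 3423) = (30855 + (-1*32 + (3 + 12))*(-3 - 4*2))/(-23671 - 3423) = (30855 + (-32 + 15)*(-3 - 8))/(-27094) = (30855 - 17*(-11))*(-1/27094) = (30855 + 187)*(-1/27094) = 31042*(-1/27094) = -15521/13547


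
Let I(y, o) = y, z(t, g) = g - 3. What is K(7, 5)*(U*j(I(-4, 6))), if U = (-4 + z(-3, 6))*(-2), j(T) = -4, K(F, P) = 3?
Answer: -24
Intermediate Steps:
z(t, g) = -3 + g
U = 2 (U = (-4 + (-3 + 6))*(-2) = (-4 + 3)*(-2) = -1*(-2) = 2)
K(7, 5)*(U*j(I(-4, 6))) = 3*(2*(-4)) = 3*(-8) = -24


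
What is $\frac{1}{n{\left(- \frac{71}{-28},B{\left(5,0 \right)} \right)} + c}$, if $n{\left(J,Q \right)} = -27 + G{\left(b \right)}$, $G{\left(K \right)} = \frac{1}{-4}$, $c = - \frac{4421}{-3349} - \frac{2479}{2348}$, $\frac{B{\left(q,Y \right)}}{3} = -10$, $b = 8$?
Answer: $- \frac{3931726}{106100365} \approx -0.037057$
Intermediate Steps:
$B{\left(q,Y \right)} = -30$ ($B{\left(q,Y \right)} = 3 \left(-10\right) = -30$)
$c = \frac{2078337}{7863452}$ ($c = \left(-4421\right) \left(- \frac{1}{3349}\right) - \frac{2479}{2348} = \frac{4421}{3349} - \frac{2479}{2348} = \frac{2078337}{7863452} \approx 0.2643$)
$G{\left(K \right)} = - \frac{1}{4}$
$n{\left(J,Q \right)} = - \frac{109}{4}$ ($n{\left(J,Q \right)} = -27 - \frac{1}{4} = - \frac{109}{4}$)
$\frac{1}{n{\left(- \frac{71}{-28},B{\left(5,0 \right)} \right)} + c} = \frac{1}{- \frac{109}{4} + \frac{2078337}{7863452}} = \frac{1}{- \frac{106100365}{3931726}} = - \frac{3931726}{106100365}$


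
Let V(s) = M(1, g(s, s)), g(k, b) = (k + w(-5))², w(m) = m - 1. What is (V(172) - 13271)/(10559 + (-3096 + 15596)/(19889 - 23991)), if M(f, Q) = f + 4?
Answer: -9069522/7216753 ≈ -1.2567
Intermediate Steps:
w(m) = -1 + m
g(k, b) = (-6 + k)² (g(k, b) = (k + (-1 - 5))² = (k - 6)² = (-6 + k)²)
M(f, Q) = 4 + f
V(s) = 5 (V(s) = 4 + 1 = 5)
(V(172) - 13271)/(10559 + (-3096 + 15596)/(19889 - 23991)) = (5 - 13271)/(10559 + (-3096 + 15596)/(19889 - 23991)) = -13266/(10559 + 12500/(-4102)) = -13266/(10559 + 12500*(-1/4102)) = -13266/(10559 - 6250/2051) = -13266/21650259/2051 = -13266*2051/21650259 = -9069522/7216753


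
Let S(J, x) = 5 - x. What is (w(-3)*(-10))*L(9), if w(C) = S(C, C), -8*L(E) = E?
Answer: 90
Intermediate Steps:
L(E) = -E/8
w(C) = 5 - C
(w(-3)*(-10))*L(9) = ((5 - 1*(-3))*(-10))*(-1/8*9) = ((5 + 3)*(-10))*(-9/8) = (8*(-10))*(-9/8) = -80*(-9/8) = 90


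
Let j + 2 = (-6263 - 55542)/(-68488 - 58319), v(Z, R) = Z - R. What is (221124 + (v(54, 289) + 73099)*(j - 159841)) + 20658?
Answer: -492286883075490/42269 ≈ -1.1647e+10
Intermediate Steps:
j = -191809/126807 (j = -2 + (-6263 - 55542)/(-68488 - 58319) = -2 - 61805/(-126807) = -2 - 61805*(-1/126807) = -2 + 61805/126807 = -191809/126807 ≈ -1.5126)
(221124 + (v(54, 289) + 73099)*(j - 159841)) + 20658 = (221124 + ((54 - 1*289) + 73099)*(-191809/126807 - 159841)) + 20658 = (221124 + ((54 - 289) + 73099)*(-20269149496/126807)) + 20658 = (221124 + (-235 + 73099)*(-20269149496/126807)) + 20658 = (221124 + 72864*(-20269149496/126807)) + 20658 = (221124 - 492297102958848/42269) + 20658 = -492287756268492/42269 + 20658 = -492286883075490/42269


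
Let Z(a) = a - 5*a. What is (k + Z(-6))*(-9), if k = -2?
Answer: -198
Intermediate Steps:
Z(a) = -4*a
(k + Z(-6))*(-9) = (-2 - 4*(-6))*(-9) = (-2 + 24)*(-9) = 22*(-9) = -198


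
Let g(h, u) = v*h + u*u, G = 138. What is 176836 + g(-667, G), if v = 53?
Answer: 160529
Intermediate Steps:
g(h, u) = u² + 53*h (g(h, u) = 53*h + u*u = 53*h + u² = u² + 53*h)
176836 + g(-667, G) = 176836 + (138² + 53*(-667)) = 176836 + (19044 - 35351) = 176836 - 16307 = 160529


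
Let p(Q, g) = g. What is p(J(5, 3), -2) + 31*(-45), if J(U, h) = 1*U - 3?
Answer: -1397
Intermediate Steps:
J(U, h) = -3 + U (J(U, h) = U - 3 = -3 + U)
p(J(5, 3), -2) + 31*(-45) = -2 + 31*(-45) = -2 - 1395 = -1397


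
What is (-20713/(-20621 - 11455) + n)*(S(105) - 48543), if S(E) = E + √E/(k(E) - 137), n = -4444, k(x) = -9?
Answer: 3874089479/18 + 12956821*√105/425736 ≈ 2.1523e+8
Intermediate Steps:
S(E) = E - √E/146 (S(E) = E + √E/(-9 - 137) = E + √E/(-146) = E - √E/146)
(-20713/(-20621 - 11455) + n)*(S(105) - 48543) = (-20713/(-20621 - 11455) - 4444)*((105 - √105/146) - 48543) = (-20713/(-32076) - 4444)*(-48438 - √105/146) = (-20713*(-1/32076) - 4444)*(-48438 - √105/146) = (1883/2916 - 4444)*(-48438 - √105/146) = -12956821*(-48438 - √105/146)/2916 = 3874089479/18 + 12956821*√105/425736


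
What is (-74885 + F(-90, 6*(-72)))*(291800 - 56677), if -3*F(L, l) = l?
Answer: -17573328143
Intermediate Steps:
F(L, l) = -l/3
(-74885 + F(-90, 6*(-72)))*(291800 - 56677) = (-74885 - 2*(-72))*(291800 - 56677) = (-74885 - ⅓*(-432))*235123 = (-74885 + 144)*235123 = -74741*235123 = -17573328143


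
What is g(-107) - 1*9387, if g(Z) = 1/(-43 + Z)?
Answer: -1408051/150 ≈ -9387.0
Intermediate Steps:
g(-107) - 1*9387 = 1/(-43 - 107) - 1*9387 = 1/(-150) - 9387 = -1/150 - 9387 = -1408051/150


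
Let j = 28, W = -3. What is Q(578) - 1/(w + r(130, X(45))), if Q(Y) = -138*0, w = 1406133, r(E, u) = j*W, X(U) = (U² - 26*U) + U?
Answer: -1/1406049 ≈ -7.1121e-7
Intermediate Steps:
X(U) = U² - 25*U
r(E, u) = -84 (r(E, u) = 28*(-3) = -84)
Q(Y) = 0
Q(578) - 1/(w + r(130, X(45))) = 0 - 1/(1406133 - 84) = 0 - 1/1406049 = -1/1406049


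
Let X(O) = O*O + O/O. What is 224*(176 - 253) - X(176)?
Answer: -48225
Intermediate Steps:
X(O) = 1 + O² (X(O) = O² + 1 = 1 + O²)
224*(176 - 253) - X(176) = 224*(176 - 253) - (1 + 176²) = 224*(-77) - (1 + 30976) = -17248 - 1*30977 = -17248 - 30977 = -48225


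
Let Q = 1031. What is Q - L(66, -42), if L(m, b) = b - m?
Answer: 1139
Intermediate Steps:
Q - L(66, -42) = 1031 - (-42 - 1*66) = 1031 - (-42 - 66) = 1031 - 1*(-108) = 1031 + 108 = 1139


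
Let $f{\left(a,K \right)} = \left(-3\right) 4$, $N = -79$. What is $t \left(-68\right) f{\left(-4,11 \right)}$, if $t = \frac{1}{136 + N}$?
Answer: $\frac{272}{19} \approx 14.316$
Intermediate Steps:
$f{\left(a,K \right)} = -12$
$t = \frac{1}{57}$ ($t = \frac{1}{136 - 79} = \frac{1}{57} \approx 0.017544$)
$t \left(-68\right) f{\left(-4,11 \right)} = \frac{1}{57} \left(-68\right) \left(-12\right) = \left(- \frac{68}{57}\right) \left(-12\right) = \frac{272}{19}$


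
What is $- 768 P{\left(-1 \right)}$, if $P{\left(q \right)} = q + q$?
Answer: $1536$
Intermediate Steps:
$P{\left(q \right)} = 2 q$
$- 768 P{\left(-1 \right)} = - 768 \cdot 2 \left(-1\right) = \left(-768\right) \left(-2\right) = 1536$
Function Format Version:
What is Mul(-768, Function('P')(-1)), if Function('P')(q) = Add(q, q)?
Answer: 1536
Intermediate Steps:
Function('P')(q) = Mul(2, q)
Mul(-768, Function('P')(-1)) = Mul(-768, Mul(2, -1)) = Mul(-768, -2) = 1536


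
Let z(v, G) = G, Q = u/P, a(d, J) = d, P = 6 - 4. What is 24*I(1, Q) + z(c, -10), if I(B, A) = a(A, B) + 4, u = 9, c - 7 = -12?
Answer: 194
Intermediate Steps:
c = -5 (c = 7 - 12 = -5)
P = 2
Q = 9/2 ≈ 4.5000
I(B, A) = 4 + A (I(B, A) = A + 4 = 4 + A)
24*I(1, Q) + z(c, -10) = 24*(4 + 9/2) - 10 = 24*(17/2) - 10 = 204 - 10 = 194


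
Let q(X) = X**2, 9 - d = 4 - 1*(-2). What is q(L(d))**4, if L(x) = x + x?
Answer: 1679616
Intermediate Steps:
d = 3 (d = 9 - (4 - 1*(-2)) = 9 - (4 + 2) = 9 - 1*6 = 9 - 6 = 3)
L(x) = 2*x
q(L(d))**4 = ((2*3)**2)**4 = (6**2)**4 = 36**4 = 1679616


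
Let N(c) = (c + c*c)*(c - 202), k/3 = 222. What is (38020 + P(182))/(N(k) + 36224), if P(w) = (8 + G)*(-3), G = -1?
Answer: 37999/206155232 ≈ 0.00018432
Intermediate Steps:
k = 666 (k = 3*222 = 666)
P(w) = -21 (P(w) = (8 - 1)*(-3) = 7*(-3) = -21)
N(c) = (-202 + c)*(c + c²) (N(c) = (c + c²)*(-202 + c) = (-202 + c)*(c + c²))
(38020 + P(182))/(N(k) + 36224) = (38020 - 21)/(666*(-202 + 666² - 201*666) + 36224) = 37999/(666*(-202 + 443556 - 133866) + 36224) = 37999/(666*309488 + 36224) = 37999/(206119008 + 36224) = 37999/206155232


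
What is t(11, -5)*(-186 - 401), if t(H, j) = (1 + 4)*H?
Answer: -32285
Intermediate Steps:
t(H, j) = 5*H
t(11, -5)*(-186 - 401) = (5*11)*(-186 - 401) = 55*(-587) = -32285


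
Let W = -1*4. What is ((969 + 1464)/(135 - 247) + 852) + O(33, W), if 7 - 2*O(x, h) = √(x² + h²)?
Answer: 93383/112 - √1105/2 ≈ 817.16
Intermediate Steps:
W = -4
O(x, h) = 7/2 - √(h² + x²)/2 (O(x, h) = 7/2 - √(x² + h²)/2 = 7/2 - √(h² + x²)/2)
((969 + 1464)/(135 - 247) + 852) + O(33, W) = ((969 + 1464)/(135 - 247) + 852) + (7/2 - √((-4)² + 33²)/2) = (2433/(-112) + 852) + (7/2 - √(16 + 1089)/2) = (2433*(-1/112) + 852) + (7/2 - √1105/2) = (-2433/112 + 852) + (7/2 - √1105/2) = 92991/112 + (7/2 - √1105/2) = 93383/112 - √1105/2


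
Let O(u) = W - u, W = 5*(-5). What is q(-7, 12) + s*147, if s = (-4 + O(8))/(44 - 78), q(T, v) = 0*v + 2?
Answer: 5507/34 ≈ 161.97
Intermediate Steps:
W = -25
O(u) = -25 - u
q(T, v) = 2 (q(T, v) = 0 + 2 = 2)
s = 37/34 (s = (-4 + (-25 - 1*8))/(44 - 78) = (-4 + (-25 - 8))/(-34) = (-4 - 33)*(-1/34) = -37*(-1/34) = 37/34 ≈ 1.0882)
q(-7, 12) + s*147 = 2 + (37/34)*147 = 2 + 5439/34 = 5507/34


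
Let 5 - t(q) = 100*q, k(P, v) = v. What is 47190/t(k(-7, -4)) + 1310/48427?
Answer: 152386712/1307529 ≈ 116.55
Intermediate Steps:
t(q) = 5 - 100*q
47190/t(k(-7, -4)) + 1310/48427 = 47190/(5 - 100*(-4)) + 1310/48427 = 47190/(5 + 400) + 1310*(1/48427) = 47190/405 + 1310/48427 = 47190*(1/405) + 1310/48427 = 3146/27 + 1310/48427 = 152386712/1307529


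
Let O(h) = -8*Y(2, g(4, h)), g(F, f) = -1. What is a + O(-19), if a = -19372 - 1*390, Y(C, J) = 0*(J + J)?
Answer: -19762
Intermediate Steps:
Y(C, J) = 0 (Y(C, J) = 0*(2*J) = 0)
O(h) = 0 (O(h) = -8*0 = 0)
a = -19762 (a = -19372 - 390 = -19762)
a + O(-19) = -19762 + 0 = -19762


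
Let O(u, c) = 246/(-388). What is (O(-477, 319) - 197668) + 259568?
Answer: 12008477/194 ≈ 61899.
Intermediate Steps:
O(u, c) = -123/194 (O(u, c) = 246*(-1/388) = -123/194)
(O(-477, 319) - 197668) + 259568 = (-123/194 - 197668) + 259568 = -38347715/194 + 259568 = 12008477/194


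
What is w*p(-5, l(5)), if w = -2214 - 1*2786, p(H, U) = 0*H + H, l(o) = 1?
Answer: 25000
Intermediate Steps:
p(H, U) = H (p(H, U) = 0 + H = H)
w = -5000 (w = -2214 - 2786 = -5000)
w*p(-5, l(5)) = -5000*(-5) = 25000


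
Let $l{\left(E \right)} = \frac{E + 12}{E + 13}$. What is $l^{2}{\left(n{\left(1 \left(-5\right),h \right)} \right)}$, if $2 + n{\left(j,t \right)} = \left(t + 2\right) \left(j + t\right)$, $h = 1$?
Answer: $4$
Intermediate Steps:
$n{\left(j,t \right)} = -2 + \left(2 + t\right) \left(j + t\right)$ ($n{\left(j,t \right)} = -2 + \left(t + 2\right) \left(j + t\right) = -2 + \left(2 + t\right) \left(j + t\right)$)
$l{\left(E \right)} = \frac{12 + E}{13 + E}$
$l^{2}{\left(n{\left(1 \left(-5\right),h \right)} \right)} = \left(\frac{12 + \left(-2 + 1^{2} + 2 \cdot 1 \left(-5\right) + 2 \cdot 1 + 1 \left(-5\right) 1\right)}{13 + \left(-2 + 1^{2} + 2 \cdot 1 \left(-5\right) + 2 \cdot 1 + 1 \left(-5\right) 1\right)}\right)^{2} = \left(\frac{12 + \left(-2 + 1 + 2 \left(-5\right) + 2 - 5\right)}{13 + \left(-2 + 1 + 2 \left(-5\right) + 2 - 5\right)}\right)^{2} = \left(\frac{12 - 14}{13 - 14}\right)^{2} = \left(\frac{1}{-1} \left(-2\right)\right)^{2} = \left(\left(-1\right) \left(-2\right)\right)^{2} = 2^{2} = 4$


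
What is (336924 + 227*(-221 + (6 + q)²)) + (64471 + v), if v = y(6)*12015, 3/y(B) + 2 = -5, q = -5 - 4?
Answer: 2436852/7 ≈ 3.4812e+5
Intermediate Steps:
q = -9
y(B) = -3/7 (y(B) = 3/(-2 - 5) = 3/(-7) = 3*(-⅐) = -3/7)
v = -36045/7 (v = -3/7*12015 = -36045/7 ≈ -5149.3)
(336924 + 227*(-221 + (6 + q)²)) + (64471 + v) = (336924 + 227*(-221 + (6 - 9)²)) + (64471 - 36045/7) = (336924 + 227*(-221 + (-3)²)) + 415252/7 = (336924 + 227*(-221 + 9)) + 415252/7 = (336924 + 227*(-212)) + 415252/7 = (336924 - 48124) + 415252/7 = 288800 + 415252/7 = 2436852/7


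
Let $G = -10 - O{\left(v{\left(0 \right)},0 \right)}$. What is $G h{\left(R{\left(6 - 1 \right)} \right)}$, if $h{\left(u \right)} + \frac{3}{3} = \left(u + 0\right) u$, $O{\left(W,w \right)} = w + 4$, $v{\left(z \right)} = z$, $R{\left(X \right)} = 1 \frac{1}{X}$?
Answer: $\frac{336}{25} \approx 13.44$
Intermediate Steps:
$R{\left(X \right)} = \frac{1}{X}$
$O{\left(W,w \right)} = 4 + w$
$h{\left(u \right)} = -1 + u^{2}$ ($h{\left(u \right)} = -1 + \left(u + 0\right) u = -1 + u u = -1 + u^{2}$)
$G = -14$ ($G = -10 - \left(4 + 0\right) = -10 - 4 = -14$)
$G h{\left(R{\left(6 - 1 \right)} \right)} = - 14 \left(-1 + \left(\frac{1}{6 - 1}\right)^{2}\right) = - 14 \left(-1 + \left(\frac{1}{5}\right)^{2}\right) = - 14 \left(-1 + \frac{1}{25}\right) = \left(-14\right) \left(- \frac{24}{25}\right) = \frac{336}{25}$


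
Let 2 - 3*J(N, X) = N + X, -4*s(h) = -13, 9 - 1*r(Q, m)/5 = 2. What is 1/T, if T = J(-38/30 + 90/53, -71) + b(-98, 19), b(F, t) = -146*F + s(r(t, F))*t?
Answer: 9540/137318183 ≈ 6.9474e-5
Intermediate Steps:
r(Q, m) = 35 (r(Q, m) = 45 - 5*2 = 45 - 10 = 35)
s(h) = 13/4 (s(h) = -¼*(-13) = 13/4)
J(N, X) = ⅔ - N/3 - X/3 (J(N, X) = ⅔ - (N + X)/3 = ⅔ + (-N/3 - X/3) = ⅔ - N/3 - X/3)
b(F, t) = -146*F + 13*t/4
T = 137318183/9540 (T = (⅔ - (-38/30 + 90/53)/3 - ⅓*(-71)) + (-146*(-98) + (13/4)*19) = (⅔ - (-38*1/30 + 90*(1/53))/3 + 71/3) + (14308 + 247/4) = (⅔ - (-19/15 + 90/53)/3 + 71/3) + 57479/4 = (⅔ - ⅓*343/795 + 71/3) + 57479/4 = (⅔ - 343/2385 + 71/3) + 57479/4 = 57692/2385 + 57479/4 = 137318183/9540 ≈ 14394.)
1/T = 1/(137318183/9540) = 9540/137318183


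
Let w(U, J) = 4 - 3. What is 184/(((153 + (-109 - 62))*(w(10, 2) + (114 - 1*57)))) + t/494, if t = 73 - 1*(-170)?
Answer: 40699/128934 ≈ 0.31566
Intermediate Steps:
w(U, J) = 1
t = 243 (t = 73 + 170 = 243)
184/(((153 + (-109 - 62))*(w(10, 2) + (114 - 1*57)))) + t/494 = 184/(((153 + (-109 - 62))*(1 + (114 - 1*57)))) + 243/494 = 184/(((153 - 171)*(1 + (114 - 57)))) + 243*(1/494) = 184/((-18*(1 + 57))) + 243/494 = 184/((-18*58)) + 243/494 = 184/(-1044) + 243/494 = 184*(-1/1044) + 243/494 = -46/261 + 243/494 = 40699/128934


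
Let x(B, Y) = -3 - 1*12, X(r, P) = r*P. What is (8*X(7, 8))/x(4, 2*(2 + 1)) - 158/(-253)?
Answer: -110974/3795 ≈ -29.242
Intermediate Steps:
X(r, P) = P*r
x(B, Y) = -15 (x(B, Y) = -3 - 12 = -15)
(8*X(7, 8))/x(4, 2*(2 + 1)) - 158/(-253) = (8*(8*7))/(-15) - 158/(-253) = (8*56)*(-1/15) - 158*(-1/253) = 448*(-1/15) + 158/253 = -448/15 + 158/253 = -110974/3795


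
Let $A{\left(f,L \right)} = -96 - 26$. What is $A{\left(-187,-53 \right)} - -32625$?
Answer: $32503$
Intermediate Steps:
$A{\left(f,L \right)} = -122$
$A{\left(-187,-53 \right)} - -32625 = -122 - -32625 = -122 + 32625 = 32503$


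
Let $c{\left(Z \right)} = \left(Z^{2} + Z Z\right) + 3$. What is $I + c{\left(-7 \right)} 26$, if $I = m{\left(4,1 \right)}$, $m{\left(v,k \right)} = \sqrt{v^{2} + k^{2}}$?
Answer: $2626 + \sqrt{17} \approx 2630.1$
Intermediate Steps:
$c{\left(Z \right)} = 3 + 2 Z^{2}$ ($c{\left(Z \right)} = \left(Z^{2} + Z^{2}\right) + 3 = 2 Z^{2} + 3 = 3 + 2 Z^{2}$)
$m{\left(v,k \right)} = \sqrt{k^{2} + v^{2}}$
$I = \sqrt{17}$ ($I = \sqrt{1^{2} + 4^{2}} = \sqrt{1 + 16} = \sqrt{17} \approx 4.1231$)
$I + c{\left(-7 \right)} 26 = \sqrt{17} + \left(3 + 2 \left(-7\right)^{2}\right) 26 = \sqrt{17} + \left(3 + 2 \cdot 49\right) 26 = \sqrt{17} + \left(3 + 98\right) 26 = \sqrt{17} + 101 \cdot 26 = \sqrt{17} + 2626 = 2626 + \sqrt{17}$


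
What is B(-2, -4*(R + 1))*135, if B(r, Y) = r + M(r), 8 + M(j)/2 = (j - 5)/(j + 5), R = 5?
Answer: -3060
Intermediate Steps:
M(j) = -16 + 2*(-5 + j)/(5 + j) (M(j) = -16 + 2*((j - 5)/(j + 5)) = -16 + 2*((-5 + j)/(5 + j)) = -16 + 2*(-5 + j)/(5 + j))
B(r, Y) = r + 2*(-45 - 7*r)/(5 + r)
B(-2, -4*(R + 1))*135 = ((-90 + (-2)² - 9*(-2))/(5 - 2))*135 = ((-90 + 4 + 18)/3)*135 = ((⅓)*(-68))*135 = -68/3*135 = -3060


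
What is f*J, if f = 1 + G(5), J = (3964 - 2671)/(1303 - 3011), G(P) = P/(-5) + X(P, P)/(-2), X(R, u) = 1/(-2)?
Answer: -1293/6832 ≈ -0.18926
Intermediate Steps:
X(R, u) = -1/2
G(P) = 1/4 - P/5 (G(P) = P/(-5) - 1/2/(-2) = P*(-1/5) - 1/2*(-1/2) = -P/5 + 1/4 = 1/4 - P/5)
J = -1293/1708 (J = 1293/(-1708) = 1293*(-1/1708) = -1293/1708 ≈ -0.75703)
f = 1/4 (f = 1 + (1/4 - 1/5*5) = 1 + (1/4 - 1) = 1 - 3/4 = 1/4 ≈ 0.25000)
f*J = (1/4)*(-1293/1708) = -1293/6832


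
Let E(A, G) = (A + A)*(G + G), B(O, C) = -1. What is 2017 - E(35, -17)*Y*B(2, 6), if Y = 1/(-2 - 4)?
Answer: 7241/3 ≈ 2413.7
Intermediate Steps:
Y = -⅙ (Y = 1/(-6) = -⅙ ≈ -0.16667)
E(A, G) = 4*A*G (E(A, G) = (2*A)*(2*G) = 4*A*G)
2017 - E(35, -17)*Y*B(2, 6) = 2017 - 4*35*(-17)*(-⅙*(-1)) = 2017 - (-2380)/6 = 2017 - 1*(-1190/3) = 2017 + 1190/3 = 7241/3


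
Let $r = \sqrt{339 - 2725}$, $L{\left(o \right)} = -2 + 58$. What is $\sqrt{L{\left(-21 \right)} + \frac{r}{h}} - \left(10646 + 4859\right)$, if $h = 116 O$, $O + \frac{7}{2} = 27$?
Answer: $-15505 + \frac{\sqrt{416140256 + 2726 i \sqrt{2386}}}{2726} \approx -15498.0 + 0.0011973 i$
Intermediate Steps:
$O = \frac{47}{2}$ ($O = - \frac{7}{2} + 27 = \frac{47}{2} \approx 23.5$)
$h = 2726$ ($h = 116 \cdot \frac{47}{2} = 2726$)
$L{\left(o \right)} = 56$
$r = i \sqrt{2386}$ ($r = \sqrt{-2386} = i \sqrt{2386} \approx 48.847 i$)
$\sqrt{L{\left(-21 \right)} + \frac{r}{h}} - \left(10646 + 4859\right) = \sqrt{56 + \frac{i \sqrt{2386}}{2726}} - \left(10646 + 4859\right) = \sqrt{56 + i \sqrt{2386} \cdot \frac{1}{2726}} - 15505 = \sqrt{56 + \frac{i \sqrt{2386}}{2726}} - 15505 = -15505 + \sqrt{56 + \frac{i \sqrt{2386}}{2726}}$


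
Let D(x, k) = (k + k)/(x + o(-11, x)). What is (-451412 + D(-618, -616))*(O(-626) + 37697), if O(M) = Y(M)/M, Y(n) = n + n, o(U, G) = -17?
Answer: -10806244482212/635 ≈ -1.7018e+10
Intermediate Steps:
Y(n) = 2*n
O(M) = 2 (O(M) = (2*M)/M = 2)
D(x, k) = 2*k/(-17 + x) (D(x, k) = (k + k)/(x - 17) = (2*k)/(-17 + x) = 2*k/(-17 + x))
(-451412 + D(-618, -616))*(O(-626) + 37697) = (-451412 + 2*(-616)/(-17 - 618))*(2 + 37697) = (-451412 + 2*(-616)/(-635))*37699 = (-451412 + 2*(-616)*(-1/635))*37699 = (-451412 + 1232/635)*37699 = -286645388/635*37699 = -10806244482212/635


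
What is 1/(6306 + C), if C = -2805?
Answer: 1/3501 ≈ 0.00028563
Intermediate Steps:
1/(6306 + C) = 1/(6306 - 2805) = 1/3501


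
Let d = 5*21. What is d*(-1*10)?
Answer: -1050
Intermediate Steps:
d = 105
d*(-1*10) = 105*(-1*10) = 105*(-10) = -1050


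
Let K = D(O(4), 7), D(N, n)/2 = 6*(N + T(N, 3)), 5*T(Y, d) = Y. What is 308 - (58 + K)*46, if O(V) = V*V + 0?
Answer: -64792/5 ≈ -12958.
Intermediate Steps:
T(Y, d) = Y/5
O(V) = V² (O(V) = V² + 0 = V²)
D(N, n) = 72*N/5 (D(N, n) = 2*(6*(N + N/5)) = 2*(6*(6*N/5)) = 2*(36*N/5) = 72*N/5)
K = 1152/5 (K = (72/5)*4² = (72/5)*16 = 1152/5 ≈ 230.40)
308 - (58 + K)*46 = 308 - (58 + 1152/5)*46 = 308 - 1442*46/5 = 308 - 1*66332/5 = 308 - 66332/5 = -64792/5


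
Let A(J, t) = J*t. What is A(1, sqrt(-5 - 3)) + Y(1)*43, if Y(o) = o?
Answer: 43 + 2*I*sqrt(2) ≈ 43.0 + 2.8284*I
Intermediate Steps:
A(1, sqrt(-5 - 3)) + Y(1)*43 = 1*sqrt(-5 - 3) + 1*43 = 1*sqrt(-8) + 43 = 1*(2*I*sqrt(2)) + 43 = 2*I*sqrt(2) + 43 = 43 + 2*I*sqrt(2)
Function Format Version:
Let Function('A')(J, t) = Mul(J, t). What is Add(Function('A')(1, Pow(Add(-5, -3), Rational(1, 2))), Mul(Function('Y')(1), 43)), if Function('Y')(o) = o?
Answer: Add(43, Mul(2, I, Pow(2, Rational(1, 2)))) ≈ Add(43.000, Mul(2.8284, I))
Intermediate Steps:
Add(Function('A')(1, Pow(Add(-5, -3), Rational(1, 2))), Mul(Function('Y')(1), 43)) = Add(Mul(1, Pow(Add(-5, -3), Rational(1, 2))), Mul(1, 43)) = Add(Mul(1, Pow(-8, Rational(1, 2))), 43) = Add(Mul(1, Mul(2, I, Pow(2, Rational(1, 2)))), 43) = Add(Mul(2, I, Pow(2, Rational(1, 2))), 43) = Add(43, Mul(2, I, Pow(2, Rational(1, 2))))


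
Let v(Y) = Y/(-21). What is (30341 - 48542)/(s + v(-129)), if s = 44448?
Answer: -127407/311179 ≈ -0.40943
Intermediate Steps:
v(Y) = -Y/21 (v(Y) = Y*(-1/21) = -Y/21)
(30341 - 48542)/(s + v(-129)) = (30341 - 48542)/(44448 - 1/21*(-129)) = -18201/(44448 + 43/7) = -18201/311179/7 = -18201*7/311179 = -127407/311179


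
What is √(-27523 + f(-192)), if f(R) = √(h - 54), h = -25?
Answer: √(-27523 + I*√79) ≈ 0.027 + 165.9*I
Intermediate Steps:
f(R) = I*√79 (f(R) = √(-25 - 54) = √(-79) = I*√79)
√(-27523 + f(-192)) = √(-27523 + I*√79)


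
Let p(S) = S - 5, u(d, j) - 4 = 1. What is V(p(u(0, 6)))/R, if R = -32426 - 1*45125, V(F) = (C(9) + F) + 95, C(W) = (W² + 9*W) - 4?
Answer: -253/77551 ≈ -0.0032624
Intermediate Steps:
u(d, j) = 5 (u(d, j) = 4 + 1 = 5)
p(S) = -5 + S
C(W) = -4 + W² + 9*W
V(F) = 253 + F (V(F) = ((-4 + 9² + 9*9) + F) + 95 = ((-4 + 81 + 81) + F) + 95 = (158 + F) + 95 = 253 + F)
R = -77551 (R = -32426 - 45125 = -77551)
V(p(u(0, 6)))/R = (253 + (-5 + 5))/(-77551) = (253 + 0)*(-1/77551) = 253*(-1/77551) = -253/77551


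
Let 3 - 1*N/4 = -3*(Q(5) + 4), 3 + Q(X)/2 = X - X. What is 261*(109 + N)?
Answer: 25317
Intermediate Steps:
Q(X) = -6 (Q(X) = -6 + 2*(X - X) = -6 + 2*0 = -6 + 0 = -6)
N = -12 (N = 12 - (-12)*(-6 + 4) = 12 - (-12)*(-2) = 12 - 4*6 = 12 - 24 = -12)
261*(109 + N) = 261*(109 - 12) = 261*97 = 25317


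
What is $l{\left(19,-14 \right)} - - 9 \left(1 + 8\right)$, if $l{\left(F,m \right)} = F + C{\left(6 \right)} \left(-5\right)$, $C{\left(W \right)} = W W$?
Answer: $-80$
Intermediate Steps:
$C{\left(W \right)} = W^{2}$
$l{\left(F,m \right)} = -180 + F$ ($l{\left(F,m \right)} = F + 6^{2} \left(-5\right) = F + 36 \left(-5\right) = F - 180 = -180 + F$)
$l{\left(19,-14 \right)} - - 9 \left(1 + 8\right) = \left(-180 + 19\right) - - 9 \left(1 + 8\right) = -161 - \left(-9\right) 9 = -161 - -81 = -161 + 81 = -80$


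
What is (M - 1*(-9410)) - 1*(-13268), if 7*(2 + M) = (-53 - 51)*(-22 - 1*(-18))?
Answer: 159148/7 ≈ 22735.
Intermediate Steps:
M = 402/7 (M = -2 + ((-53 - 51)*(-22 - 1*(-18)))/7 = -2 + (-104*(-22 + 18))/7 = -2 + (-104*(-4))/7 = -2 + (1/7)*416 = -2 + 416/7 = 402/7 ≈ 57.429)
(M - 1*(-9410)) - 1*(-13268) = (402/7 - 1*(-9410)) - 1*(-13268) = (402/7 + 9410) + 13268 = 66272/7 + 13268 = 159148/7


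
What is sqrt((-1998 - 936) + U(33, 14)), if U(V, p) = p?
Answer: 2*I*sqrt(730) ≈ 54.037*I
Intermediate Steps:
sqrt((-1998 - 936) + U(33, 14)) = sqrt((-1998 - 936) + 14) = sqrt(-2934 + 14) = sqrt(-2920) = 2*I*sqrt(730)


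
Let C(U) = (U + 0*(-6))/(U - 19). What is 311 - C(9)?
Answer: 3119/10 ≈ 311.90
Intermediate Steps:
C(U) = U/(-19 + U) (C(U) = (U + 0)/(-19 + U) = U/(-19 + U))
311 - C(9) = 311 - 9/(-19 + 9) = 311 - 9/(-10) = 311 - 9*(-1)/10 = 311 - 1*(-9/10) = 311 + 9/10 = 3119/10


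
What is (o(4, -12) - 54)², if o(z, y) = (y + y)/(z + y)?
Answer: 2601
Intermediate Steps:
o(z, y) = 2*y/(y + z) (o(z, y) = (2*y)/(y + z) = 2*y/(y + z))
(o(4, -12) - 54)² = (2*(-12)/(-12 + 4) - 54)² = (2*(-12)/(-8) - 54)² = (2*(-12)*(-⅛) - 54)² = (3 - 54)² = (-51)² = 2601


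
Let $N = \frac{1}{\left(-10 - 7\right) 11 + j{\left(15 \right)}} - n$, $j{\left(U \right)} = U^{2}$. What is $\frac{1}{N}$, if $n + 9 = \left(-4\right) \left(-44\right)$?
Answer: $- \frac{38}{6345} \approx -0.005989$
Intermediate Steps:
$n = 167$ ($n = -9 - -176 = -9 + 176 = 167$)
$N = - \frac{6345}{38}$ ($N = \frac{1}{\left(-10 - 7\right) 11 + 15^{2}} - 167 = \frac{1}{\left(-17\right) 11 + 225} - 167 = \frac{1}{-187 + 225} - 167 = \frac{1}{38} - 167 = - \frac{6345}{38} \approx -166.97$)
$\frac{1}{N} = \frac{1}{- \frac{6345}{38}} = - \frac{38}{6345}$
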